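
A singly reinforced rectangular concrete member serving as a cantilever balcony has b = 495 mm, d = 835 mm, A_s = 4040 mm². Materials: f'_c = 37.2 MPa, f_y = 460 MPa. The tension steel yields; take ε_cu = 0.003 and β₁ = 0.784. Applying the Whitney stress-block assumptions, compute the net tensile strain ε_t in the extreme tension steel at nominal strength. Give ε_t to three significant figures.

ε_t ≈ 0.0135

a = A_s f_y/(0.85 f'_c b) = 118.73 mm.
β₁ = 0.784, so c = a/β₁ = 118.73/0.784 = 151.44 mm.
From the linear strain diagram with ε_cu = 0.003: ε_t = 0.003 (d − c)/c = 0.003 × (835 − 151.44)/151.44 = 0.0135.
Since ε_t ≥ 0.005, the section is tension-controlled.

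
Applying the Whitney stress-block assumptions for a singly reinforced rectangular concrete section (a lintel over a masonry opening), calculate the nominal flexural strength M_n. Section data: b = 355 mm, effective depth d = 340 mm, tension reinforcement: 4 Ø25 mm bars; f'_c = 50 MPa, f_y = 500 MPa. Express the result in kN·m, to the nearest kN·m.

M_n ≈ 302 kN·m

A_s = 4 × 491 = 1964 mm².
T = A_s f_y = 1964 × 500 = 982000 N = 982 kN.
From C = T: a = T/(0.85 f'_c b) = 982000/(0.85 × 50 × 355) = 65.09 mm.
M_n = T(d − a/2) = 982 kN × (340 − 32.545) mm = 301.92 kN·m.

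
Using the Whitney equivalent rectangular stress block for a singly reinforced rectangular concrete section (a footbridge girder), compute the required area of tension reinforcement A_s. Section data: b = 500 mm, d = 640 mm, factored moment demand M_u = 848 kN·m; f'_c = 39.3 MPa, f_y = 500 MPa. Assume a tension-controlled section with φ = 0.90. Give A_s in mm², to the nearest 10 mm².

A_s ≈ 3180 mm²

M_n = M_u/φ = 848/0.90 = 942.222 kN·m.
With M_n = 0.85 f'_c a b (d − a/2), solve the quadratic for a:
a = d − √(d² − 2M_n/(0.85 f'_c b)) = 640 − √(640² − 2 × 942.222×10⁶/(0.85 × 39.3 × 500)) = 95.23 mm.
A_s = 0.85 f'_c a b / f_y = 0.85 × 39.3 × 95.23 × 500 / 500 = 3181.2 mm².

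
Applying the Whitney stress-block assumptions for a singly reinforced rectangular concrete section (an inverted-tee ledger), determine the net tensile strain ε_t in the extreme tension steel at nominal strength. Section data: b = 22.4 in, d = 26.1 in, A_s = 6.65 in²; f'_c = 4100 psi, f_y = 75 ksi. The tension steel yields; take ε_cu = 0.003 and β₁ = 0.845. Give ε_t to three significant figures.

ε_t ≈ 0.00736

a = A_s f_y/(0.85 f'_c b) = 6.389 in.
β₁ = 0.845, so c = a/β₁ = 6.389/0.845 = 7.561 in.
From the linear strain diagram with ε_cu = 0.003: ε_t = 0.003 (d − c)/c = 0.003 × (26.1 − 7.561)/7.561 = 0.00736.
Since ε_t ≥ 0.005, the section is tension-controlled.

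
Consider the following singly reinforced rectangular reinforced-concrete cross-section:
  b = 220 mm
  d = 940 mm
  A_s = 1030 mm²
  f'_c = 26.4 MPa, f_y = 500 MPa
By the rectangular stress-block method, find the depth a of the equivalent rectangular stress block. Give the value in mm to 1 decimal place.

a ≈ 104.3 mm

T = A_s f_y = 1030 × 500 = 515000 N = 515 kN.
Setting C = 0.85 f'_c a b equal to T: a = 515000/(0.85 × 26.4 × 220) = 104.3 mm.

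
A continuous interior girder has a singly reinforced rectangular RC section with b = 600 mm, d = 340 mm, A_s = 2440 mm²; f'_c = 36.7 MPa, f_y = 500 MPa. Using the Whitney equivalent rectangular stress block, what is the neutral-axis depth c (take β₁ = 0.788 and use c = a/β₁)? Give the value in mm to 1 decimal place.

T = A_s f_y = 2440 × 500 = 1220000 N = 1220 kN.
Setting C = 0.85 f'_c a b equal to T: a = 1220000/(0.85 × 36.7 × 600) = 65.181 mm.
With β₁ = 0.788, c = a/β₁ = 65.181/0.788 = 82.7 mm.

c ≈ 82.7 mm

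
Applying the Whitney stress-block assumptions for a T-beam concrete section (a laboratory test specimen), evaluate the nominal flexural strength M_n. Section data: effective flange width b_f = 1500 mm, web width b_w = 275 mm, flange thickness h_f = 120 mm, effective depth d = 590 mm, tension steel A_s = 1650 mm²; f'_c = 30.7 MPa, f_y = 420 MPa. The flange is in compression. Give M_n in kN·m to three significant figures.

M_n ≈ 403 kN·m

Tension: T = A_s f_y = 1650 × 420 = 693000 N.
Try a within the flange: a = T/(0.85 f'_c b_f) = 693000/(0.85 × 30.7 × 1500) = 17.70 mm.
Since a = 17.70 ≤ h_f = 120 mm, the stress block lies entirely in the flange; analyse as a rectangular beam of width b_f.
M_n = T(d − a/2) = 693000 × (590 − 8.85) = 402.74 × 10⁶ N·mm.
M_n = 402.74 kN·m.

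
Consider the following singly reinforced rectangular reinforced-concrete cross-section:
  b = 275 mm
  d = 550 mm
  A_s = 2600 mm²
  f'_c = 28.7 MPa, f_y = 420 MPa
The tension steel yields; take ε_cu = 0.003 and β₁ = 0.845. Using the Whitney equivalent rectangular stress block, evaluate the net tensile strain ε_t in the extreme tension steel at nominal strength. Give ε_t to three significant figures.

ε_t ≈ 0.00557

a = A_s f_y/(0.85 f'_c b) = 162.78 mm.
β₁ = 0.845, so c = a/β₁ = 162.78/0.845 = 192.64 mm.
From the linear strain diagram with ε_cu = 0.003: ε_t = 0.003 (d − c)/c = 0.003 × (550 − 192.64)/192.64 = 0.00557.
Since ε_t ≥ 0.005, the section is tension-controlled.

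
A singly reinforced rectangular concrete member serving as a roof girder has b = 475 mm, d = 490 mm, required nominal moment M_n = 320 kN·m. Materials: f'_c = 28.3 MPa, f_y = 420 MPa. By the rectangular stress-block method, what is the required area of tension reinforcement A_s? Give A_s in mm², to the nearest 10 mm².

A_s ≈ 1660 mm²

With M_n = 0.85 f'_c a b (d − a/2), solve the quadratic for a:
a = d − √(d² − 2M_n/(0.85 f'_c b)) = 490 − √(490² − 2 × 320×10⁶/(0.85 × 28.3 × 475)) = 60.95 mm.
A_s = 0.85 f'_c a b / f_y = 0.85 × 28.3 × 60.95 × 475 / 420 = 1658.1 mm².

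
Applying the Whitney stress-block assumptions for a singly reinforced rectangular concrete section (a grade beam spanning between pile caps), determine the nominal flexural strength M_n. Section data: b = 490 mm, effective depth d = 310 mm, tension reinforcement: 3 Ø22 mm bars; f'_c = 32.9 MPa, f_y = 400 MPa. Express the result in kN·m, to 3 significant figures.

M_n ≈ 134 kN·m

A_s = 3 × 380 = 1140 mm².
T = A_s f_y = 1140 × 400 = 456000 N = 456 kN.
From C = T: a = T/(0.85 f'_c b) = 456000/(0.85 × 32.9 × 490) = 33.28 mm.
M_n = T(d − a/2) = 456 kN × (310 − 16.64) mm = 133.77 kN·m.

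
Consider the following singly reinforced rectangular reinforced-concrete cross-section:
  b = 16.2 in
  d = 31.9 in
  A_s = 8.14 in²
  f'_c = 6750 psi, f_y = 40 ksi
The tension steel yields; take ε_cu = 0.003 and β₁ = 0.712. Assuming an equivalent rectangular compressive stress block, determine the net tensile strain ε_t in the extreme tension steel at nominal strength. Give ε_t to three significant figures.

ε_t ≈ 0.0165

a = A_s f_y/(0.85 f'_c b) = 3.503 in.
β₁ = 0.712, so c = a/β₁ = 3.503/0.712 = 4.920 in.
From the linear strain diagram with ε_cu = 0.003: ε_t = 0.003 (d − c)/c = 0.003 × (31.9 − 4.920)/4.920 = 0.0165.
Since ε_t ≥ 0.005, the section is tension-controlled.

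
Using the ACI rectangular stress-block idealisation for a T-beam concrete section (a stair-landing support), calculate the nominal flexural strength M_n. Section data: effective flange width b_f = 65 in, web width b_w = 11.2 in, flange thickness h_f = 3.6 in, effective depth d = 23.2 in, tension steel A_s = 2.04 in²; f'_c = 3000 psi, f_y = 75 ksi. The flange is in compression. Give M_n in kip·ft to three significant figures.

Tension: T = A_s f_y = 2.04 × 75 = 153 kips.
Try a within the flange: a = T/(0.85 f'_c b_f) = 153/(0.85 × 3 × 65) = 0.923 in.
Since a = 0.923 ≤ h_f = 3.6 in, the stress block lies entirely in the flange; analyse as a rectangular beam of width b_f.
M_n = T(d − a/2) = 153 × (23.2 − 0.4615) = 3479.0 kip·in.
M_n = 3479.0/12 = 289.92 kip·ft.

M_n ≈ 290 kip·ft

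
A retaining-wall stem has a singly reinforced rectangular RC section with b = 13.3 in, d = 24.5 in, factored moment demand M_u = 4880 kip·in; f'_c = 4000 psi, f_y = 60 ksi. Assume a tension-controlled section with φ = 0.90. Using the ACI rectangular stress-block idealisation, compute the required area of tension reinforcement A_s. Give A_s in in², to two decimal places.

M_n = M_u/φ = 4880/0.90 = 5422.22 kip·in.
From M_n = 0.85 f'_c a b (d − a/2):
a = d − √(d² − 2M_n/(0.85 f'_c b)) = 24.5 − √(24.5² − 2 × 5422.22/(0.85 × 4 × 13.3)) = 5.515 in.
A_s = 0.85 f'_c a b / f_y = 0.85 × 4 × 5.515 × 13.3 / 60 = 4.156 in².

A_s ≈ 4.16 in²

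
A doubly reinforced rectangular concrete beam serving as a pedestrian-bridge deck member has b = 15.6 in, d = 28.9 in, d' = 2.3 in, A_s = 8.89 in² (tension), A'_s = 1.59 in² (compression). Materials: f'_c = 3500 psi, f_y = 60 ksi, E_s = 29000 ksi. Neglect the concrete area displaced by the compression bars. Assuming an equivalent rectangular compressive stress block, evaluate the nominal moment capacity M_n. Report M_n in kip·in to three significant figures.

Assume both steels yield.
a = (A_s − A'_s) f_y/(0.85 f'_c b) = (8.89 − 1.59) × 60/(0.85 × 3.5 × 15.6) = 9.438 in.
c = a/β₁ = 9.438/0.85 = 11.104 in; ε'_s = 0.003(c − d')/c = 0.0024 ≥ ε_y = 0.0021, so the compression steel yields.
M_n = (A_s − A'_s) f_y (d − a/2) + A'_s f_y (d − d') = 438 × (28.9 − 4.719) + 95.4 × (28.9 − 2.3) = 10591.3 + 2537.6 = 13128.9 kip·in.

M_n ≈ 13100 kip·in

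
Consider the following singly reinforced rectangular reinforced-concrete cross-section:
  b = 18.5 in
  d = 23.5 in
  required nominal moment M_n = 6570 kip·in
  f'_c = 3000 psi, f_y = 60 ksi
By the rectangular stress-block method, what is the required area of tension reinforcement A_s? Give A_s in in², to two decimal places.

From M_n = 0.85 f'_c a b (d − a/2):
a = d − √(d² − 2M_n/(0.85 f'_c b)) = 23.5 − √(23.5² − 2 × 6570/(0.85 × 3 × 18.5)) = 6.956 in.
A_s = 0.85 f'_c a b / f_y = 0.85 × 3 × 6.956 × 18.5 / 60 = 5.469 in².

A_s ≈ 5.47 in²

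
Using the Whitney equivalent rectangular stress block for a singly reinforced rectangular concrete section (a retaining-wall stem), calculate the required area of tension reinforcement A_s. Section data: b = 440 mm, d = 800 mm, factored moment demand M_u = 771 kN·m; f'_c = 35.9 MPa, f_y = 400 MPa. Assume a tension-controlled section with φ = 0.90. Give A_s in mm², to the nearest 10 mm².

A_s ≈ 2830 mm²

M_n = M_u/φ = 771/0.90 = 856.667 kN·m.
With M_n = 0.85 f'_c a b (d − a/2), solve the quadratic for a:
a = d − √(d² − 2M_n/(0.85 f'_c b)) = 800 − √(800² − 2 × 856.667×10⁶/(0.85 × 35.9 × 440)) = 84.18 mm.
A_s = 0.85 f'_c a b / f_y = 0.85 × 35.9 × 84.18 × 440 / 400 = 2825.6 mm².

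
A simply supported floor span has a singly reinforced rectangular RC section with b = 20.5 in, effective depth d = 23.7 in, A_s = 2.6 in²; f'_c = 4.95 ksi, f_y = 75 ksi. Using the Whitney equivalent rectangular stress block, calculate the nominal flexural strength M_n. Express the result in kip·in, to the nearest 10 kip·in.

M_n ≈ 4400 kip·in

T = A_s f_y = 2.6 × 75 = 195 kips.
a = T/(0.85 f'_c b) = 195/(0.85 × 4.95 × 20.5) = 2.261 in.
M_n = T(d − a/2) = 195 × (23.7 − 1.1305) = 4401.1 kip·in.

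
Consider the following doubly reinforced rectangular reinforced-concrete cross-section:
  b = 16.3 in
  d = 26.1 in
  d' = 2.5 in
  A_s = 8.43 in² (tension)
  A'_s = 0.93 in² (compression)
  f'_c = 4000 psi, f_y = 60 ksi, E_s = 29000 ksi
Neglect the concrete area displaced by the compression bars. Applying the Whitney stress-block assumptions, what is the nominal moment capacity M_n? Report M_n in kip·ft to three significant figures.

M_n ≈ 936 kip·ft

Assume both steels yield.
a = (A_s − A'_s) f_y/(0.85 f'_c b) = (8.43 − 0.93) × 60/(0.85 × 4 × 16.3) = 8.120 in.
c = a/β₁ = 8.120/0.85 = 9.553 in; ε'_s = 0.003(c − d')/c = 0.0022 ≥ ε_y = 0.0021, so the compression steel yields.
M_n = (A_s − A'_s) f_y (d − a/2) + A'_s f_y (d − d') = 450 × (26.1 − 4.06) + 55.8 × (26.1 − 2.5) = 9918.0 + 1316.9 = 11234.9 kip·in = 11234.9/12 = 936.24 kip·ft.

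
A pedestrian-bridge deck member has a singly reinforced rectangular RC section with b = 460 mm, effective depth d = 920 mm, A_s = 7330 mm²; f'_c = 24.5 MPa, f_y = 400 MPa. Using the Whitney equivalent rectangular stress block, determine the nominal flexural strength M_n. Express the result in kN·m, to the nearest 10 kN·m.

T = A_s f_y = 7330 × 400 = 2932000 N = 2932 kN.
From C = T: a = T/(0.85 f'_c b) = 2932000/(0.85 × 24.5 × 460) = 306.07 mm.
M_n = T(d − a/2) = 2932 kN × (920 − 153.035) mm = 2248.74 kN·m.

M_n ≈ 2250 kN·m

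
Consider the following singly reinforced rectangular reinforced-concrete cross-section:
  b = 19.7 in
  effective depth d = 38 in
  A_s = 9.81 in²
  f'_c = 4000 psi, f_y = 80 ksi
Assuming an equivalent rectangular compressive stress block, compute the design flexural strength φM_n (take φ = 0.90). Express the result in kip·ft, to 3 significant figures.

φM_n ≈ 1890 kip·ft

T = A_s f_y = 9.81 × 80 = 784.8 kips.
a = T/(0.85 f'_c b) = 784.8/(0.85 × 4 × 19.7) = 11.717 in.
M_n = T(d − a/2) = 784.8 × (38 − 5.8585) = 25224.6 kip·in = 25224.6/12 = 2102.05 kip·ft.
φM_n = 0.90 × 2102.05 = 1891.85 kip·ft.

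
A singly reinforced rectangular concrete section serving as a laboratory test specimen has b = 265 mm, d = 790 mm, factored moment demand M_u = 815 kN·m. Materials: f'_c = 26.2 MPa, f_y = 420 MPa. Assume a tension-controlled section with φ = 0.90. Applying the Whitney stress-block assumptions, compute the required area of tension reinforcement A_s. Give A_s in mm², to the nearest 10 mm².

A_s ≈ 3190 mm²

M_n = M_u/φ = 815/0.90 = 905.556 kN·m.
With M_n = 0.85 f'_c a b (d − a/2), solve the quadratic for a:
a = d − √(d² − 2M_n/(0.85 f'_c b)) = 790 − √(790² − 2 × 905.556×10⁶/(0.85 × 26.2 × 265)) = 226.78 mm.
A_s = 0.85 f'_c a b / f_y = 0.85 × 26.2 × 226.78 × 265 / 420 = 3186.6 mm².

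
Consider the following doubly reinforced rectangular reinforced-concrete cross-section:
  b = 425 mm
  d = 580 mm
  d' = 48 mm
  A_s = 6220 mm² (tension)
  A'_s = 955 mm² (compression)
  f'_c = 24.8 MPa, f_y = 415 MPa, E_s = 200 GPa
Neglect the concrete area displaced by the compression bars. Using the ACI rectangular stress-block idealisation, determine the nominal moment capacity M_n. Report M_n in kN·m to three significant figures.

Assume both tension and compression steel yield.
Net tension couple steel: A_s − A'_s = 5265 mm².
a = (A_s − A'_s) f_y / (0.85 f'_c b) = 2184975/(0.85 × 24.8 × 425) = 243.89 mm.
c = a/β₁ = 243.89/0.85 = 286.93 mm; ε'_s = 0.003(c − d')/c = 0.0025 ≥ f_y/E_s = 0.0021, so compression steel does yield.
M_n = (A_s − A'_s) f_y (d − a/2) + A'_s f_y (d − d') = [2184975 × (580 − 121.945) + 396325 × (580 − 48)] × 10⁻⁶ = 1000.84 + 210.84 = 1211.68 kN·m.

M_n ≈ 1210 kN·m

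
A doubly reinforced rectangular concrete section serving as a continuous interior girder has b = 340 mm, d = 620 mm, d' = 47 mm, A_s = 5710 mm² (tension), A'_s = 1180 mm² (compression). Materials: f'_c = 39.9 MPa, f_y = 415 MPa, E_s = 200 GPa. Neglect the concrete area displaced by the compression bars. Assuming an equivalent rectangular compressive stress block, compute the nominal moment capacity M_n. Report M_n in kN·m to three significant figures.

M_n ≈ 1290 kN·m

Assume both tension and compression steel yield.
Net tension couple steel: A_s − A'_s = 4530 mm².
a = (A_s − A'_s) f_y / (0.85 f'_c b) = 1879950/(0.85 × 39.9 × 340) = 163.03 mm.
c = a/β₁ = 163.03/0.765 = 213.11 mm; ε'_s = 0.003(c − d')/c = 0.0023 ≥ f_y/E_s = 0.0021, so compression steel does yield.
M_n = (A_s − A'_s) f_y (d − a/2) + A'_s f_y (d − d') = [1879950 × (620 − 81.515) + 489700 × (620 − 47)] × 10⁻⁶ = 1012.32 + 280.60 = 1292.92 kN·m.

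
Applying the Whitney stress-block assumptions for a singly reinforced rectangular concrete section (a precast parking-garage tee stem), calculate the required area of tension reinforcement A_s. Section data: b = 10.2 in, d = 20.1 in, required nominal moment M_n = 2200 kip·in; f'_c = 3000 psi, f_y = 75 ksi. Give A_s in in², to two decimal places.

From M_n = 0.85 f'_c a b (d − a/2):
a = d − √(d² − 2M_n/(0.85 f'_c b)) = 20.1 − √(20.1² − 2 × 2200/(0.85 × 3 × 10.2)) = 4.775 in.
A_s = 0.85 f'_c a b / f_y = 0.85 × 3 × 4.775 × 10.2 / 75 = 1.656 in².

A_s ≈ 1.66 in²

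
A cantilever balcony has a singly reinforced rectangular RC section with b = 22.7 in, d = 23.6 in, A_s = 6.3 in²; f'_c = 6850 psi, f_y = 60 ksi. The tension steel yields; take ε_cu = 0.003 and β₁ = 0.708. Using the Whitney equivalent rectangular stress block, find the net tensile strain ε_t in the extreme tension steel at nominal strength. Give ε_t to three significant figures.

a = A_s f_y/(0.85 f'_c b) = 2.860 in.
β₁ = 0.708, so c = a/β₁ = 2.860/0.708 = 4.040 in.
From the linear strain diagram with ε_cu = 0.003: ε_t = 0.003 (d − c)/c = 0.003 × (23.6 − 4.040)/4.040 = 0.0145.
Since ε_t ≥ 0.005, the section is tension-controlled.

ε_t ≈ 0.0145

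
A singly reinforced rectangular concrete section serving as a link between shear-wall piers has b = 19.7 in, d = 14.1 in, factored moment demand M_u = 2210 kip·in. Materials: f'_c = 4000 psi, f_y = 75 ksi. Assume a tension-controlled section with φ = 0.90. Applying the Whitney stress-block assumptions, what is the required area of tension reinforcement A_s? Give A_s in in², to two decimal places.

A_s ≈ 2.59 in²

M_n = M_u/φ = 2210/0.90 = 2455.56 kip·in.
From M_n = 0.85 f'_c a b (d − a/2):
a = d − √(d² − 2M_n/(0.85 f'_c b)) = 14.1 − √(14.1² − 2 × 2455.56/(0.85 × 4 × 19.7)) = 2.898 in.
A_s = 0.85 f'_c a b / f_y = 0.85 × 4 × 2.898 × 19.7 / 75 = 2.588 in².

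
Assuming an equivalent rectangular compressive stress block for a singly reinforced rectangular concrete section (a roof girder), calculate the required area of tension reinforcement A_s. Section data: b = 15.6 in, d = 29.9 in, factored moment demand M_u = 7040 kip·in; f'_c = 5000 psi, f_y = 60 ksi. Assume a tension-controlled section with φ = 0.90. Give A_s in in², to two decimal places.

M_n = M_u/φ = 7040/0.90 = 7822.22 kip·in.
From M_n = 0.85 f'_c a b (d − a/2):
a = d − √(d² − 2M_n/(0.85 f'_c b)) = 29.9 − √(29.9² − 2 × 7822.22/(0.85 × 5 × 15.6)) = 4.248 in.
A_s = 0.85 f'_c a b / f_y = 0.85 × 5 × 4.248 × 15.6 / 60 = 4.694 in².

A_s ≈ 4.69 in²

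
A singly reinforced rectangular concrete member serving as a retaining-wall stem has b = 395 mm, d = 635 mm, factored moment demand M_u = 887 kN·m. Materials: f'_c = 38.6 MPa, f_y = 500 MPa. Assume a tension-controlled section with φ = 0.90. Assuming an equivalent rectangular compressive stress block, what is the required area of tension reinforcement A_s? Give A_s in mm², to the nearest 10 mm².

M_n = M_u/φ = 887/0.90 = 985.556 kN·m.
With M_n = 0.85 f'_c a b (d − a/2), solve the quadratic for a:
a = d − √(d² − 2M_n/(0.85 f'_c b)) = 635 − √(635² − 2 × 985.556×10⁶/(0.85 × 38.6 × 395)) = 133.87 mm.
A_s = 0.85 f'_c a b / f_y = 0.85 × 38.6 × 133.87 × 395 / 500 = 3469.9 mm².

A_s ≈ 3470 mm²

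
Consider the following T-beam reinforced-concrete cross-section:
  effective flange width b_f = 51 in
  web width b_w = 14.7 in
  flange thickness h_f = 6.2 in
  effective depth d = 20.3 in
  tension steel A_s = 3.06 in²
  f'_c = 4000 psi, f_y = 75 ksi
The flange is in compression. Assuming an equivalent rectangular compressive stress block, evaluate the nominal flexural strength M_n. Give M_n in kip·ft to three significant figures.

M_n ≈ 376 kip·ft

Tension: T = A_s f_y = 3.06 × 75 = 229.5 kips.
Try a within the flange: a = T/(0.85 f'_c b_f) = 229.5/(0.85 × 4 × 51) = 1.324 in.
Since a = 1.324 ≤ h_f = 6.2 in, the stress block lies entirely in the flange; analyse as a rectangular beam of width b_f.
M_n = T(d − a/2) = 229.5 × (20.3 − 0.662) = 4506.9 kip·in.
M_n = 4506.9/12 = 375.58 kip·ft.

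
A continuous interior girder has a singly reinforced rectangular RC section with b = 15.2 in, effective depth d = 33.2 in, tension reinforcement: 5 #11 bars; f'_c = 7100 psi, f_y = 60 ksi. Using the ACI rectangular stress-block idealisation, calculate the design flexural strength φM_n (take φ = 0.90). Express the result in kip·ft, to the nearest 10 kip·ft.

A_s = 5 × 1.56 = 7.8 in².
T = A_s f_y = 7.8 × 60 = 468 kips.
a = T/(0.85 f'_c b) = 468/(0.85 × 7.1 × 15.2) = 5.102 in.
M_n = T(d − a/2) = 468 × (33.2 − 2.551) = 14343.7 kip·in = 14343.7/12 = 1195.31 kip·ft.
φM_n = 0.90 × 1195.31 = 1075.78 kip·ft.

φM_n ≈ 1080 kip·ft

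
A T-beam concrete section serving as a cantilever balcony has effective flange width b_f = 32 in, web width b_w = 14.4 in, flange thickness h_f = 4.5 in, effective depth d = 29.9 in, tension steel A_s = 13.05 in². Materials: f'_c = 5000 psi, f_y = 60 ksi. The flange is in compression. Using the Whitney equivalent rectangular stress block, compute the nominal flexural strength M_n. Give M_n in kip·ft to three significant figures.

M_n ≈ 1750 kip·ft

Tension: T = A_s f_y = 13.05 × 60 = 783 kips.
Try a within the flange: a = T/(0.85 f'_c b_f) = 783/(0.85 × 5 × 32) = 5.757 in.
a = 5.757 > h_f = 4.5 in: the block extends into the web. Split into flange-overhang and web parts.
C_f = 0.85 f'_c (b_f − b_w) h_f = 0.85 × 5 × (32 − 14.4) × 4.5 = 336.6 kips.
Remaining web compression depth: a_w = (T − C_f)/(0.85 f'_c b_w) = (783 − 336.6)/(0.85 × 5 × 14.4) = 7.294 in.
M_n = C_f(d − h_f/2) + (T − C_f)(d − a_w/2) = 336.6 × (29.9 − 2.25) + 446.4 × (29.9 − 3.647) = 9307.0 + 11719.3 = 21026.3 kip·in.
M_n = 21026.3/12 = 1752.19 kip·ft.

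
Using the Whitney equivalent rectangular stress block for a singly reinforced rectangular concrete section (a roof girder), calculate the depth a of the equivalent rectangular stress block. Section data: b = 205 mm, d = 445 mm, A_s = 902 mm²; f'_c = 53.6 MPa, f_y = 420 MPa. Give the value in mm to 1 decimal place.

T = A_s f_y = 902 × 420 = 378840 N = 378.84 kN.
Setting C = 0.85 f'_c a b equal to T: a = 378840/(0.85 × 53.6 × 205) = 40.6 mm.

a ≈ 40.6 mm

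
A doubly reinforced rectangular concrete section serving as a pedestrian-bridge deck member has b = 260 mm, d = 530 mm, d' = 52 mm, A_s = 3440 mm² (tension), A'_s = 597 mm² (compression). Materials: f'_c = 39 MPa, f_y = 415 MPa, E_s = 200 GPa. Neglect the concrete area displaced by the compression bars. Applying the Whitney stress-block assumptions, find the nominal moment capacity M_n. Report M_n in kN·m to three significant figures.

M_n ≈ 663 kN·m

Assume both tension and compression steel yield.
Net tension couple steel: A_s − A'_s = 2843 mm².
a = (A_s − A'_s) f_y / (0.85 f'_c b) = 1179845/(0.85 × 39 × 260) = 136.89 mm.
c = a/β₁ = 136.89/0.771 = 177.55 mm; ε'_s = 0.003(c − d')/c = 0.0021 ≥ f_y/E_s = 0.0021, so compression steel does yield.
M_n = (A_s − A'_s) f_y (d − a/2) + A'_s f_y (d − d') = [1179845 × (530 − 68.445) + 247755 × (530 − 52)] × 10⁻⁶ = 544.56 + 118.43 = 662.99 kN·m.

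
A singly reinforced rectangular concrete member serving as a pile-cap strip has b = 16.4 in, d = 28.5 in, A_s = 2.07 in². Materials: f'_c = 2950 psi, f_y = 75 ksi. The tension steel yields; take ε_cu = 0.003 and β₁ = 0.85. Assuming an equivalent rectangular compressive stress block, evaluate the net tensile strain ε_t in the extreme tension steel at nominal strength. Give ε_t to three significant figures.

a = A_s f_y/(0.85 f'_c b) = 3.775 in.
β₁ = 0.85, so c = a/β₁ = 3.775/0.85 = 4.441 in.
From the linear strain diagram with ε_cu = 0.003: ε_t = 0.003 (d − c)/c = 0.003 × (28.5 − 4.441)/4.441 = 0.0163.
Since ε_t ≥ 0.005, the section is tension-controlled.

ε_t ≈ 0.0163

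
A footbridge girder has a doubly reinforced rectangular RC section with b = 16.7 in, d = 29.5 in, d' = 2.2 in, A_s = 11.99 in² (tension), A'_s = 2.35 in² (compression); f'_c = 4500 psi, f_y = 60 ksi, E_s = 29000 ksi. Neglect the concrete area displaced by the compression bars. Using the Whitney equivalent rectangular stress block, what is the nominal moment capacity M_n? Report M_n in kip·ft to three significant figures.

M_n ≈ 1520 kip·ft

Assume both steels yield.
a = (A_s − A'_s) f_y/(0.85 f'_c b) = (11.99 − 2.35) × 60/(0.85 × 4.5 × 16.7) = 9.055 in.
c = a/β₁ = 9.055/0.825 = 10.976 in; ε'_s = 0.003(c − d')/c = 0.0024 ≥ ε_y = 0.0021, so the compression steel yields.
M_n = (A_s − A'_s) f_y (d − a/2) + A'_s f_y (d − d') = 578.4 × (29.5 − 4.5275) + 141 × (29.5 − 2.2) = 14444.1 + 3849.3 = 18293.4 kip·in = 18293.4/12 = 1524.45 kip·ft.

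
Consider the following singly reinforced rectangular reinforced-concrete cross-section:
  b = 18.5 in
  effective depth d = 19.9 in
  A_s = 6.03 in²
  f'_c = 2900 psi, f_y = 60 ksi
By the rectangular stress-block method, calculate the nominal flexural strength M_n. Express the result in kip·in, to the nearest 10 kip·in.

T = A_s f_y = 6.03 × 60 = 361.8 kips.
a = T/(0.85 f'_c b) = 361.8/(0.85 × 2.9 × 18.5) = 7.934 in.
M_n = T(d − a/2) = 361.8 × (19.9 − 3.967) = 5764.6 kip·in.

M_n ≈ 5760 kip·in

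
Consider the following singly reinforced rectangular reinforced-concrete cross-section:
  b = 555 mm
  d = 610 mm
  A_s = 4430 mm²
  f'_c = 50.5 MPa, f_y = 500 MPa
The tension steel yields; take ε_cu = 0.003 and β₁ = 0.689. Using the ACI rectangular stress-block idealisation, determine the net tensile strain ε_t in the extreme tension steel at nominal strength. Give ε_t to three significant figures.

a = A_s f_y/(0.85 f'_c b) = 92.98 mm.
β₁ = 0.689, so c = a/β₁ = 92.98/0.689 = 134.95 mm.
From the linear strain diagram with ε_cu = 0.003: ε_t = 0.003 (d − c)/c = 0.003 × (610 − 134.95)/134.95 = 0.0106.
Since ε_t ≥ 0.005, the section is tension-controlled.

ε_t ≈ 0.0106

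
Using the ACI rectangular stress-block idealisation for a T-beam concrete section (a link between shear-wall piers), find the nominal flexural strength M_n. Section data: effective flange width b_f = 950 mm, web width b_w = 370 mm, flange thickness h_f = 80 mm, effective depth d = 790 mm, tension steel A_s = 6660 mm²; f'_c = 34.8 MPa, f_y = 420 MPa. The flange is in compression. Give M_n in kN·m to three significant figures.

M_n ≈ 2060 kN·m

Tension: T = A_s f_y = 6660 × 420 = 2797200 N.
Try a within the flange: a = T/(0.85 f'_c b_f) = 2797200/(0.85 × 34.8 × 950) = 99.54 mm.
a = 99.54 > h_f = 80 mm: the block extends into the web. Split into flange-overhang and web parts.
C_f = 0.85 f'_c (b_f − b_w) h_f = 0.85 × 34.8 × (950 − 370) × 80 = 1372512 N.
Remaining web compression depth: a_w = (T − C_f)/(0.85 f'_c b_w) = (2797200 − 1372512)/(0.85 × 34.8 × 370) = 130.17 mm.
M_n = C_f(d − h_f/2) + (T − C_f)(d − a_w/2) = 1372512 × (790 − 40) + 1424688 × (790 − 65.085) = 1029.38 + 1032.78 = 2062.16 × 10⁶ N·mm.
M_n = 2062.16 kN·m.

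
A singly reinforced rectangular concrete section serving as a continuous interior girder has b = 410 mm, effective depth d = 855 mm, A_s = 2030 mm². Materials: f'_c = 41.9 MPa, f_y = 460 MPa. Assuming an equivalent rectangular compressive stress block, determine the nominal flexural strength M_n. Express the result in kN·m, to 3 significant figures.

T = A_s f_y = 2030 × 460 = 933800 N = 933.8 kN.
From C = T: a = T/(0.85 f'_c b) = 933800/(0.85 × 41.9 × 410) = 63.95 mm.
M_n = T(d − a/2) = 933.8 kN × (855 − 31.975) mm = 768.54 kN·m.

M_n ≈ 769 kN·m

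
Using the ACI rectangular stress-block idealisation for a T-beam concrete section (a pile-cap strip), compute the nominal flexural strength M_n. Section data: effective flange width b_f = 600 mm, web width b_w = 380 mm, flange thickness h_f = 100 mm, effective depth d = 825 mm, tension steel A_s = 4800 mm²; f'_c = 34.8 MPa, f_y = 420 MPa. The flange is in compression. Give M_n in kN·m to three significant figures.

Tension: T = A_s f_y = 4800 × 420 = 2016000 N.
Try a within the flange: a = T/(0.85 f'_c b_f) = 2016000/(0.85 × 34.8 × 600) = 113.59 mm.
a = 113.59 > h_f = 100 mm: the block extends into the web. Split into flange-overhang and web parts.
C_f = 0.85 f'_c (b_f − b_w) h_f = 0.85 × 34.8 × (600 − 380) × 100 = 650760 N.
Remaining web compression depth: a_w = (T − C_f)/(0.85 f'_c b_w) = (2016000 − 650760)/(0.85 × 34.8 × 380) = 121.46 mm.
M_n = C_f(d − h_f/2) + (T − C_f)(d − a_w/2) = 650760 × (825 − 50) + 1365240 × (825 − 60.73) = 504.34 + 1043.41 = 1547.75 × 10⁶ N·mm.
M_n = 1547.75 kN·m.

M_n ≈ 1550 kN·m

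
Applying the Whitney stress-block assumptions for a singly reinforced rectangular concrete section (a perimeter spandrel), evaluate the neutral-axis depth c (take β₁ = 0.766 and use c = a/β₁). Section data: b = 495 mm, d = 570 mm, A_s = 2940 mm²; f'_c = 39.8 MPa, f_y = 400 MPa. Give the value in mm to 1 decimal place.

c ≈ 91.7 mm

T = A_s f_y = 2940 × 400 = 1176000 N = 1176 kN.
Setting C = 0.85 f'_c a b equal to T: a = 1176000/(0.85 × 39.8 × 495) = 70.226 mm.
With β₁ = 0.766, c = a/β₁ = 70.226/0.766 = 91.7 mm.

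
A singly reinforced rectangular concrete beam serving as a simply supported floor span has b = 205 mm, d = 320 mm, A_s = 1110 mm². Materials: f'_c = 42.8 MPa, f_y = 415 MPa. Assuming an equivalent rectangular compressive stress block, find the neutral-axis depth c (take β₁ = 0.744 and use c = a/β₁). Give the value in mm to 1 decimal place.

c ≈ 83.0 mm

T = A_s f_y = 1110 × 415 = 460650 N = 460.65 kN.
Setting C = 0.85 f'_c a b equal to T: a = 460650/(0.85 × 42.8 × 205) = 61.767 mm.
With β₁ = 0.744, c = a/β₁ = 61.767/0.744 = 83.0 mm.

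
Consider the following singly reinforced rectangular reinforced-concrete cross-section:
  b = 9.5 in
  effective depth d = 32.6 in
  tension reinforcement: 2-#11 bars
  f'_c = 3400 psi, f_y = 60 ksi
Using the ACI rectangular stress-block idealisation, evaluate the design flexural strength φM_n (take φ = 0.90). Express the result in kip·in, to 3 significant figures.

A_s = 2 × 1.56 = 3.12 in².
T = A_s f_y = 3.12 × 60 = 187.2 kips.
a = T/(0.85 f'_c b) = 187.2/(0.85 × 3.4 × 9.5) = 6.818 in.
M_n = T(d − a/2) = 187.2 × (32.6 − 3.409) = 5464.6 kip·in.
φM_n = 0.90 × 5464.6 = 4918.1 kip·in.

φM_n ≈ 4920 kip·in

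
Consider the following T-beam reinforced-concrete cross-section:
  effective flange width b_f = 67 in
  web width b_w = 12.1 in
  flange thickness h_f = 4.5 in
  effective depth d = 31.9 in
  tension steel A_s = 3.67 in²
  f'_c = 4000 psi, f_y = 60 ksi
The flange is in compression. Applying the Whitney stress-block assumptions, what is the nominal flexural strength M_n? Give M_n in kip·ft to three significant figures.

M_n ≈ 576 kip·ft

Tension: T = A_s f_y = 3.67 × 60 = 220.2 kips.
Try a within the flange: a = T/(0.85 f'_c b_f) = 220.2/(0.85 × 4 × 67) = 0.967 in.
Since a = 0.967 ≤ h_f = 4.5 in, the stress block lies entirely in the flange; analyse as a rectangular beam of width b_f.
M_n = T(d − a/2) = 220.2 × (31.9 − 0.4835) = 6917.9 kip·in.
M_n = 6917.9/12 = 576.49 kip·ft.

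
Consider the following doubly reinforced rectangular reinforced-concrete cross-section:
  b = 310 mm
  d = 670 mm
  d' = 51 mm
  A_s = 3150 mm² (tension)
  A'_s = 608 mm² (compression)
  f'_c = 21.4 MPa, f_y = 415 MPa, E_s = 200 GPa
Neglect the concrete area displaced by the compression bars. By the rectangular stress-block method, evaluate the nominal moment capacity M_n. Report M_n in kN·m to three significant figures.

Assume both tension and compression steel yield.
Net tension couple steel: A_s − A'_s = 2542 mm².
a = (A_s − A'_s) f_y / (0.85 f'_c b) = 1054930/(0.85 × 21.4 × 310) = 187.08 mm.
c = a/β₁ = 187.08/0.85 = 220.09 mm; ε'_s = 0.003(c − d')/c = 0.0023 ≥ f_y/E_s = 0.0021, so compression steel does yield.
M_n = (A_s − A'_s) f_y (d − a/2) + A'_s f_y (d − d') = [1054930 × (670 − 93.54) + 252320 × (670 − 51)] × 10⁻⁶ = 608.12 + 156.19 = 764.31 kN·m.

M_n ≈ 764 kN·m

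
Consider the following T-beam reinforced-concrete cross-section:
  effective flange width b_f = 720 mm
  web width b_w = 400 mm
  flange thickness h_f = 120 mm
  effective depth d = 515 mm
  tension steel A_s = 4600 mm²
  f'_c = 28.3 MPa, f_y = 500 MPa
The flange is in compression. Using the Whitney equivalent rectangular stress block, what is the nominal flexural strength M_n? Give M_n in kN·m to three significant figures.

M_n ≈ 1030 kN·m

Tension: T = A_s f_y = 4600 × 500 = 2300000 N.
Try a within the flange: a = T/(0.85 f'_c b_f) = 2300000/(0.85 × 28.3 × 720) = 132.80 mm.
a = 132.80 > h_f = 120 mm: the block extends into the web. Split into flange-overhang and web parts.
C_f = 0.85 f'_c (b_f − b_w) h_f = 0.85 × 28.3 × (720 − 400) × 120 = 923712 N.
Remaining web compression depth: a_w = (T − C_f)/(0.85 f'_c b_w) = (2300000 − 923712)/(0.85 × 28.3 × 400) = 143.04 mm.
M_n = C_f(d − h_f/2) + (T − C_f)(d − a_w/2) = 923712 × (515 − 60) + 1376288 × (515 − 71.52) = 420.29 + 610.36 = 1030.65 × 10⁶ N·mm.
M_n = 1030.65 kN·m.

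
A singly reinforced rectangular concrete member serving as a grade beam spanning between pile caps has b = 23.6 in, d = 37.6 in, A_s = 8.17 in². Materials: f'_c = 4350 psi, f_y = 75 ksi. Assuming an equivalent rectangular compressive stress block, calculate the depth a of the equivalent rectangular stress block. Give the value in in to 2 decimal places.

a ≈ 7.02 in

T = A_s f_y = 8.17 × 75 = 612.75 kips.
a = T/(0.85 f'_c b) = 612.75/(0.85 × 4.35 × 23.6) = 7.02 in.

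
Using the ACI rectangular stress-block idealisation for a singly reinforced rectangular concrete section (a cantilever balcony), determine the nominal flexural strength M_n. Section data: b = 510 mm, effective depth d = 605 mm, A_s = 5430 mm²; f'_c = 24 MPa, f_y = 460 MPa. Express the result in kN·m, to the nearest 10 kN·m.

T = A_s f_y = 5430 × 460 = 2497800 N = 2497.8 kN.
From C = T: a = T/(0.85 f'_c b) = 2497800/(0.85 × 24 × 510) = 240.08 mm.
M_n = T(d − a/2) = 2497.8 kN × (605 − 120.04) mm = 1211.33 kN·m.

M_n ≈ 1210 kN·m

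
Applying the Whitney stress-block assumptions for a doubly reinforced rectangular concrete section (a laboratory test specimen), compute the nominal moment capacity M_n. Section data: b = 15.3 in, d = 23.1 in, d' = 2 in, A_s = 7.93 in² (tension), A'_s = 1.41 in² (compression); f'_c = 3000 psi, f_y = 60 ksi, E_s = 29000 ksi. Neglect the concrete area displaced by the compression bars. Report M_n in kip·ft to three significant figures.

Assume both steels yield.
a = (A_s − A'_s) f_y/(0.85 f'_c b) = (7.93 − 1.41) × 60/(0.85 × 3 × 15.3) = 10.027 in.
c = a/β₁ = 10.027/0.85 = 11.796 in; ε'_s = 0.003(c − d')/c = 0.0025 ≥ ε_y = 0.0021, so the compression steel yields.
M_n = (A_s − A'_s) f_y (d − a/2) + A'_s f_y (d − d') = 391.2 × (23.1 − 5.0135) + 84.6 × (23.1 − 2) = 7075.4 + 1785.1 = 8860.5 kip·in = 8860.5/12 = 738.38 kip·ft.

M_n ≈ 738 kip·ft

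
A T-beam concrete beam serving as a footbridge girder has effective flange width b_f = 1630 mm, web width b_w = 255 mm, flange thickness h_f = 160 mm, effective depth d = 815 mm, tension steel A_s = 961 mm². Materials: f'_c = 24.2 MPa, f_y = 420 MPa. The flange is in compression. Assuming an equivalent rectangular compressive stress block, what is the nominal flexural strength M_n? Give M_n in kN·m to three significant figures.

Tension: T = A_s f_y = 961 × 420 = 403620 N.
Try a within the flange: a = T/(0.85 f'_c b_f) = 403620/(0.85 × 24.2 × 1630) = 12.04 mm.
Since a = 12.04 ≤ h_f = 160 mm, the stress block lies entirely in the flange; analyse as a rectangular beam of width b_f.
M_n = T(d − a/2) = 403620 × (815 − 6.02) = 326.52 × 10⁶ N·mm.
M_n = 326.52 kN·m.

M_n ≈ 327 kN·m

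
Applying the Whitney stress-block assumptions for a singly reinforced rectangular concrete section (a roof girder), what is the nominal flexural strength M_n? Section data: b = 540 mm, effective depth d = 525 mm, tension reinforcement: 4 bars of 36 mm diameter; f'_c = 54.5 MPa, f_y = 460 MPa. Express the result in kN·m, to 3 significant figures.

A_s = 4 × 1018 = 4072 mm².
T = A_s f_y = 4072 × 460 = 1873120 N = 1873.12 kN.
From C = T: a = T/(0.85 f'_c b) = 1873120/(0.85 × 54.5 × 540) = 74.88 mm.
M_n = T(d − a/2) = 1873.12 kN × (525 − 37.44) mm = 913.26 kN·m.

M_n ≈ 913 kN·m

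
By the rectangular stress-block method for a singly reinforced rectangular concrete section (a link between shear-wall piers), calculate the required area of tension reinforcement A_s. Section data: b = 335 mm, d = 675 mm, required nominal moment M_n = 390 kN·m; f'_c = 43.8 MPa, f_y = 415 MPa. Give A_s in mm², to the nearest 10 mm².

A_s ≈ 1440 mm²

With M_n = 0.85 f'_c a b (d − a/2), solve the quadratic for a:
a = d − √(d² − 2M_n/(0.85 f'_c b)) = 675 − √(675² − 2 × 390×10⁶/(0.85 × 43.8 × 335)) = 48.03 mm.
A_s = 0.85 f'_c a b / f_y = 0.85 × 43.8 × 48.03 × 335 / 415 = 1443.5 mm².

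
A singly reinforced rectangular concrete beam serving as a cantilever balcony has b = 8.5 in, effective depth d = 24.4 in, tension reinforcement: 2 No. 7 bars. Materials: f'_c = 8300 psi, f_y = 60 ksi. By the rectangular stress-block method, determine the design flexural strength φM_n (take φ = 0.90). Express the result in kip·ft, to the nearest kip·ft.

φM_n ≈ 129 kip·ft

A_s = 2 × 0.6 = 1.2 in².
T = A_s f_y = 1.2 × 60 = 72 kips.
a = T/(0.85 f'_c b) = 72/(0.85 × 8.3 × 8.5) = 1.201 in.
M_n = T(d − a/2) = 72 × (24.4 − 0.6005) = 1713.6 kip·in = 1713.6/12 = 142.80 kip·ft.
φM_n = 0.90 × 142.80 = 128.52 kip·ft.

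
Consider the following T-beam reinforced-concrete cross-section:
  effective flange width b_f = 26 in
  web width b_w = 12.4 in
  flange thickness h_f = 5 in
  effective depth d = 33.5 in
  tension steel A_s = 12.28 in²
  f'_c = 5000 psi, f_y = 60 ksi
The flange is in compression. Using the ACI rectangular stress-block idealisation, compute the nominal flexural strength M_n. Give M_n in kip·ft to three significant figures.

Tension: T = A_s f_y = 12.28 × 60 = 736.8 kips.
Try a within the flange: a = T/(0.85 f'_c b_f) = 736.8/(0.85 × 5 × 26) = 6.668 in.
a = 6.668 > h_f = 5 in: the block extends into the web. Split into flange-overhang and web parts.
C_f = 0.85 f'_c (b_f − b_w) h_f = 0.85 × 5 × (26 − 12.4) × 5 = 289.0 kips.
Remaining web compression depth: a_w = (T − C_f)/(0.85 f'_c b_w) = (736.8 − 289.0)/(0.85 × 5 × 12.4) = 8.497 in.
M_n = C_f(d − h_f/2) + (T − C_f)(d − a_w/2) = 289.0 × (33.5 − 2.5) + 447.8 × (33.5 − 4.2485) = 8959.0 + 13098.8 = 22057.8 kip·in.
M_n = 22057.8/12 = 1838.15 kip·ft.

M_n ≈ 1840 kip·ft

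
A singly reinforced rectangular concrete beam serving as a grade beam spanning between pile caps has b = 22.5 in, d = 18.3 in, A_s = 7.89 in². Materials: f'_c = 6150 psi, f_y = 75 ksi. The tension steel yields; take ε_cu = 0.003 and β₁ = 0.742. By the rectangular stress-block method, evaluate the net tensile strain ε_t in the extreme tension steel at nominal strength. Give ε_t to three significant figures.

ε_t ≈ 0.00510

a = A_s f_y/(0.85 f'_c b) = 5.031 in.
β₁ = 0.742, so c = a/β₁ = 5.031/0.742 = 6.780 in.
From the linear strain diagram with ε_cu = 0.003: ε_t = 0.003 (d − c)/c = 0.003 × (18.3 − 6.780)/6.780 = 0.00510.
Since ε_t ≥ 0.005, the section is tension-controlled.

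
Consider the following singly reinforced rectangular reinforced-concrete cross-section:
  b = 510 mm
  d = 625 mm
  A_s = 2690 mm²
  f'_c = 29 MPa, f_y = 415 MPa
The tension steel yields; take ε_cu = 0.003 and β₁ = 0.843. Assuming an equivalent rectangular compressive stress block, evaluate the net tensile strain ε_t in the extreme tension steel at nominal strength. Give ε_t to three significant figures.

a = A_s f_y/(0.85 f'_c b) = 88.80 mm.
β₁ = 0.843, so c = a/β₁ = 88.80/0.843 = 105.34 mm.
From the linear strain diagram with ε_cu = 0.003: ε_t = 0.003 (d − c)/c = 0.003 × (625 − 105.34)/105.34 = 0.0148.
Since ε_t ≥ 0.005, the section is tension-controlled.

ε_t ≈ 0.0148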